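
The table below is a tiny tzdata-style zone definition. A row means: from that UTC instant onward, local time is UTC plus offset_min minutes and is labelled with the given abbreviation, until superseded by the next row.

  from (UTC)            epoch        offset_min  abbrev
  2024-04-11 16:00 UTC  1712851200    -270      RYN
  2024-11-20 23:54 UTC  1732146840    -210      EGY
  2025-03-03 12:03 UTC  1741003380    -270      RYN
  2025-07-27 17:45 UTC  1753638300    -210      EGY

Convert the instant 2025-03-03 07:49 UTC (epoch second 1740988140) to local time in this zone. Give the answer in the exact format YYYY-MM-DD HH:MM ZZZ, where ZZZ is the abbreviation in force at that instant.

Query: 2025-03-03 07:49 UTC
Rule 2/4 (EGY, -03:30): 2024-11-20 23:54 UTC ≤ query < 2025-03-03 12:03 UTC
7·60 + 49 - 210 = 259 min
259 = 0·1440 + 259; 259 = 4·60 + 19 → 04:19, same day
→ 2025-03-03 04:19 EGY

2025-03-03 04:19 EGY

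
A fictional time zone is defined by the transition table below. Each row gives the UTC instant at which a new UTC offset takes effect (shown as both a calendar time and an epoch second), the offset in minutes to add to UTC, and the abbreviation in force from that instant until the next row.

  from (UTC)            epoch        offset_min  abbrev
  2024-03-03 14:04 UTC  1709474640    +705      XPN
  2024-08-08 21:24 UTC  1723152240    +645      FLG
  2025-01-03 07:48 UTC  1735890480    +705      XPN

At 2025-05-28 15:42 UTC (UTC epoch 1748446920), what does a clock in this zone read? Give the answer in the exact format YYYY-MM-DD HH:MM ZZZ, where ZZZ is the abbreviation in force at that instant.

2025-05-29 03:27 XPN

Query: 2025-05-28 15:42 UTC
Rule 3/3 (XPN, +11:45): 2025-01-03 07:48 UTC ≤ query < +∞
15·60 + 42 + 705 = 1647 min
1647 = 1·1440 + 207; 207 = 3·60 + 27 → 03:27, 2025-05-28 + 1 day = 2025-05-29
→ 2025-05-29 03:27 XPN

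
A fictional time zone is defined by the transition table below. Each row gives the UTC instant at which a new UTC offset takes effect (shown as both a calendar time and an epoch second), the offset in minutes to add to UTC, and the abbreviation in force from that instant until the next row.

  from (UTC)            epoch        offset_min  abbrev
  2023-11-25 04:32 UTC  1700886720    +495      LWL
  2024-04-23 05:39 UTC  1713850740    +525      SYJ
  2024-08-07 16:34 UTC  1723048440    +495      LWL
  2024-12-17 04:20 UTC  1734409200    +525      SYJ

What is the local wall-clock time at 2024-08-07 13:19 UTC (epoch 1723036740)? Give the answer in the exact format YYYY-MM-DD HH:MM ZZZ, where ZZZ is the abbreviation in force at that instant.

2024-08-07 22:04 SYJ

Query: 2024-08-07 13:19 UTC
Rule 2/4 (SYJ, +08:45): 2024-04-23 05:39 UTC ≤ query < 2024-08-07 16:34 UTC
13·60 + 19 + 525 = 1324 min
1324 = 0·1440 + 1324; 1324 = 22·60 + 4 → 22:04, same day
→ 2024-08-07 22:04 SYJ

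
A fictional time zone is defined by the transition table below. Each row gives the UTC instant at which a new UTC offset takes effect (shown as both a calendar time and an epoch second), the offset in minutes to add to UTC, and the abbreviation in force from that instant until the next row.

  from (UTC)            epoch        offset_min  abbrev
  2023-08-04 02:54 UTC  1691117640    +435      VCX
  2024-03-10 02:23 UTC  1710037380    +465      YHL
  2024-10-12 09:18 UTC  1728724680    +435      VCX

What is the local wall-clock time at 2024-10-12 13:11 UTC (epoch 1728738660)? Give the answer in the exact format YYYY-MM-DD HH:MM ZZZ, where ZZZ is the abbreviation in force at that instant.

Query: 2024-10-12 13:11 UTC
Rule 3/3 (VCX, +07:15): 2024-10-12 09:18 UTC ≤ query < +∞
13·60 + 11 + 435 = 1226 min
1226 = 0·1440 + 1226; 1226 = 20·60 + 26 → 20:26, same day
→ 2024-10-12 20:26 VCX

2024-10-12 20:26 VCX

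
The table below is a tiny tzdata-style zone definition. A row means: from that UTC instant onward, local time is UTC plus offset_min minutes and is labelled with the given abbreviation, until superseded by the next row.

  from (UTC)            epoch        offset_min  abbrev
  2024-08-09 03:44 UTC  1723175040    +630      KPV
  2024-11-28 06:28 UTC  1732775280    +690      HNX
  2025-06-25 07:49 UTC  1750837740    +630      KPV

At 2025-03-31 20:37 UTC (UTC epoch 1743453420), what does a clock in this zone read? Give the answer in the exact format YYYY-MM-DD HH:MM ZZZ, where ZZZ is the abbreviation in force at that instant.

Query: 2025-03-31 20:37 UTC
Rule 2/3 (HNX, +11:30): 2024-11-28 06:28 UTC ≤ query < 2025-06-25 07:49 UTC
20·60 + 37 + 690 = 1927 min
1927 = 1·1440 + 487; 487 = 8·60 + 7 → 08:07, 2025-03-31 + 1 day = 2025-04-01
→ 2025-04-01 08:07 HNX

2025-04-01 08:07 HNX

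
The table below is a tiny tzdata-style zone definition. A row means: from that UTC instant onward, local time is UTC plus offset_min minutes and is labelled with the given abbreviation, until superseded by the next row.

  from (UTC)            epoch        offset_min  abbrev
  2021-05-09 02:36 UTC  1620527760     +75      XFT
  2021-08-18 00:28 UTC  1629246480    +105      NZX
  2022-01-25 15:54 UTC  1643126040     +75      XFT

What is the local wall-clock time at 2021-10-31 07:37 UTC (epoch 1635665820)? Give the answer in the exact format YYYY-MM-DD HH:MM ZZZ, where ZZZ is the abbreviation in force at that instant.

2021-10-31 09:22 NZX

Query: 2021-10-31 07:37 UTC
Rule 2/3 (NZX, +01:45): 2021-08-18 00:28 UTC ≤ query < 2022-01-25 15:54 UTC
7·60 + 37 + 105 = 562 min
562 = 0·1440 + 562; 562 = 9·60 + 22 → 09:22, same day
→ 2021-10-31 09:22 NZX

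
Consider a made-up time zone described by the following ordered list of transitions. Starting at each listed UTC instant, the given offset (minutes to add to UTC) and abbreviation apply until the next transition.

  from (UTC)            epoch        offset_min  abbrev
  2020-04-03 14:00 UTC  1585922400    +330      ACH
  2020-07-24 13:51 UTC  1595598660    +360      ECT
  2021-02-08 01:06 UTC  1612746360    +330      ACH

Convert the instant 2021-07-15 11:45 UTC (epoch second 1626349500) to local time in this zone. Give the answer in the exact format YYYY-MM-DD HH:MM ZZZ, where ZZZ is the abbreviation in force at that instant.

Query: 2021-07-15 11:45 UTC
Rule 3/3 (ACH, +05:30): 2021-02-08 01:06 UTC ≤ query < +∞
11·60 + 45 + 330 = 1035 min
1035 = 0·1440 + 1035; 1035 = 17·60 + 15 → 17:15, same day
→ 2021-07-15 17:15 ACH

2021-07-15 17:15 ACH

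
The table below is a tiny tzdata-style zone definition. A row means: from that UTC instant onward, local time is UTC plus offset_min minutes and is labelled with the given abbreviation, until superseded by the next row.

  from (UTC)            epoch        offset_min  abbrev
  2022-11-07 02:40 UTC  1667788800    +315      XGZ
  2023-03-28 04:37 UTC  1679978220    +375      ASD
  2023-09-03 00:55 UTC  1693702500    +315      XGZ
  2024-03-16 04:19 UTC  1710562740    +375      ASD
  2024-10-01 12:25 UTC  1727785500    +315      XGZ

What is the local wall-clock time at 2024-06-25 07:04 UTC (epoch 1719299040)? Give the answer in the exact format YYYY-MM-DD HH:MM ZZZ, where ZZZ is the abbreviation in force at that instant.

Query: 2024-06-25 07:04 UTC
Rule 4/5 (ASD, +06:15): 2024-03-16 04:19 UTC ≤ query < 2024-10-01 12:25 UTC
7·60 + 4 + 375 = 799 min
799 = 0·1440 + 799; 799 = 13·60 + 19 → 13:19, same day
→ 2024-06-25 13:19 ASD

2024-06-25 13:19 ASD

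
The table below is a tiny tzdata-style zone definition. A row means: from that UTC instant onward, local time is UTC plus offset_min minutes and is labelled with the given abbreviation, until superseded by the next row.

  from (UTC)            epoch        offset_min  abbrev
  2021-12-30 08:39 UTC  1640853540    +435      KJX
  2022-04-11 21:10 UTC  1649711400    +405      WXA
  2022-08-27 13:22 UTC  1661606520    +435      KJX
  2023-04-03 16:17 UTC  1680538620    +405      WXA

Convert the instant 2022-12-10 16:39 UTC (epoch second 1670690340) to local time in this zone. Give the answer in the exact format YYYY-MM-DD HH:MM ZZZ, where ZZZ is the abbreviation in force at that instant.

2022-12-10 23:54 KJX

Query: 2022-12-10 16:39 UTC
Rule 3/4 (KJX, +07:15): 2022-08-27 13:22 UTC ≤ query < 2023-04-03 16:17 UTC
16·60 + 39 + 435 = 1434 min
1434 = 0·1440 + 1434; 1434 = 23·60 + 54 → 23:54, same day
→ 2022-12-10 23:54 KJX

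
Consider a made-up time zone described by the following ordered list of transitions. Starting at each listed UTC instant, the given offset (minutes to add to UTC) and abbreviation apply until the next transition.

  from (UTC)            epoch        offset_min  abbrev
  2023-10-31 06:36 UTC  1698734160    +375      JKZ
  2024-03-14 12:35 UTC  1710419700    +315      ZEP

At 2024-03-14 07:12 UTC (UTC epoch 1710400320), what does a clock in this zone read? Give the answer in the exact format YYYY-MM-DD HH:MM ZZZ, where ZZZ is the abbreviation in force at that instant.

2024-03-14 13:27 JKZ

Query: 2024-03-14 07:12 UTC
Rule 1/2 (JKZ, +06:15): 2023-10-31 06:36 UTC ≤ query < 2024-03-14 12:35 UTC
7·60 + 12 + 375 = 807 min
807 = 0·1440 + 807; 807 = 13·60 + 27 → 13:27, same day
→ 2024-03-14 13:27 JKZ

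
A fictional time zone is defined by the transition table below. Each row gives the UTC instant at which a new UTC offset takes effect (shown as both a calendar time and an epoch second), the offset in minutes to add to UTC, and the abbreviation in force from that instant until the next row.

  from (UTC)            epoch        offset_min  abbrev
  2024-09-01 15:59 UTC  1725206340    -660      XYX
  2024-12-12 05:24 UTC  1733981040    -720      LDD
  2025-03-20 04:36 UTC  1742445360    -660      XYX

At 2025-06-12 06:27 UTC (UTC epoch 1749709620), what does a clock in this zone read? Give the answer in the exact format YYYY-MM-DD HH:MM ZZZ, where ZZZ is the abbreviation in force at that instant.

Query: 2025-06-12 06:27 UTC
Rule 3/3 (XYX, -11:00): 2025-03-20 04:36 UTC ≤ query < +∞
6·60 + 27 - 660 = -273 min
-273 = -1·1440 + 1167; 1167 = 19·60 + 27 → 19:27, 2025-06-12 - 1 day = 2025-06-11
→ 2025-06-11 19:27 XYX

2025-06-11 19:27 XYX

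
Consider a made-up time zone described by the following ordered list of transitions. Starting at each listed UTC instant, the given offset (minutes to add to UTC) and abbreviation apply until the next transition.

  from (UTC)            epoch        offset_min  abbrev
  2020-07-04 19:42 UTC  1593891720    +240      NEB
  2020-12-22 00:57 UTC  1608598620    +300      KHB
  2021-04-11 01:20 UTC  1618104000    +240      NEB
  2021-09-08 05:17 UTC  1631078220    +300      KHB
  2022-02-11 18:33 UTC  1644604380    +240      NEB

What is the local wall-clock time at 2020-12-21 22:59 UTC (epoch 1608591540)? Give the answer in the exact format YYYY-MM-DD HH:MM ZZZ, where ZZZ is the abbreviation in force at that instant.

Query: 2020-12-21 22:59 UTC
Rule 1/5 (NEB, +04:00): 2020-07-04 19:42 UTC ≤ query < 2020-12-22 00:57 UTC
22·60 + 59 + 240 = 1619 min
1619 = 1·1440 + 179; 179 = 2·60 + 59 → 02:59, 2020-12-21 + 1 day = 2020-12-22
→ 2020-12-22 02:59 NEB

2020-12-22 02:59 NEB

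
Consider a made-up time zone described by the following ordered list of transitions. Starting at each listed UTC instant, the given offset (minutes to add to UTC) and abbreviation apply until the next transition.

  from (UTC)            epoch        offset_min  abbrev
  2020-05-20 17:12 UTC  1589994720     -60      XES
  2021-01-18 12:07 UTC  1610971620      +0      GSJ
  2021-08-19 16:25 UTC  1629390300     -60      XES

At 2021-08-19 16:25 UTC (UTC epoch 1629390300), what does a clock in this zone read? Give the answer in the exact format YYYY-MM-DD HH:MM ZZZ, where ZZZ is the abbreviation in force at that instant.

Query: 2021-08-19 16:25 UTC
Rule 3/3 (XES, -01:00): 2021-08-19 16:25 UTC ≤ query < +∞
16·60 + 25 - 60 = 925 min
925 = 0·1440 + 925; 925 = 15·60 + 25 → 15:25, same day
→ 2021-08-19 15:25 XES

2021-08-19 15:25 XES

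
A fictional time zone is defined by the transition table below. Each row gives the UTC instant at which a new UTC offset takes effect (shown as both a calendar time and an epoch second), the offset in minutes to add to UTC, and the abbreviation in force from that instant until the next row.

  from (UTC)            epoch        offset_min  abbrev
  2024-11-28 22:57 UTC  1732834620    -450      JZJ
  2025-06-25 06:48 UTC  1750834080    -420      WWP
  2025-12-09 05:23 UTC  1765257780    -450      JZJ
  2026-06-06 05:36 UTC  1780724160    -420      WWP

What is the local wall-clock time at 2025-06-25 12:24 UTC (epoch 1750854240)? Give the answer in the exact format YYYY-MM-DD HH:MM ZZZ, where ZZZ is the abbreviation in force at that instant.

2025-06-25 05:24 WWP

Query: 2025-06-25 12:24 UTC
Rule 2/4 (WWP, -07:00): 2025-06-25 06:48 UTC ≤ query < 2025-12-09 05:23 UTC
12·60 + 24 - 420 = 324 min
324 = 0·1440 + 324; 324 = 5·60 + 24 → 05:24, same day
→ 2025-06-25 05:24 WWP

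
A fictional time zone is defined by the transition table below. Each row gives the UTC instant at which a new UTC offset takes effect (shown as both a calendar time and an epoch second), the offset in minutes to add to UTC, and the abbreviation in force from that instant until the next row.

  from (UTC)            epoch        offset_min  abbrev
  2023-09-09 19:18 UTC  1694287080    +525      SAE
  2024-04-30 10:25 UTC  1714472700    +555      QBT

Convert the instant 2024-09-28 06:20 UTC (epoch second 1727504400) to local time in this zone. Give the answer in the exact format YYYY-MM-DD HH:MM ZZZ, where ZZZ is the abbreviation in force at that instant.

Query: 2024-09-28 06:20 UTC
Rule 2/2 (QBT, +09:15): 2024-04-30 10:25 UTC ≤ query < +∞
6·60 + 20 + 555 = 935 min
935 = 0·1440 + 935; 935 = 15·60 + 35 → 15:35, same day
→ 2024-09-28 15:35 QBT

2024-09-28 15:35 QBT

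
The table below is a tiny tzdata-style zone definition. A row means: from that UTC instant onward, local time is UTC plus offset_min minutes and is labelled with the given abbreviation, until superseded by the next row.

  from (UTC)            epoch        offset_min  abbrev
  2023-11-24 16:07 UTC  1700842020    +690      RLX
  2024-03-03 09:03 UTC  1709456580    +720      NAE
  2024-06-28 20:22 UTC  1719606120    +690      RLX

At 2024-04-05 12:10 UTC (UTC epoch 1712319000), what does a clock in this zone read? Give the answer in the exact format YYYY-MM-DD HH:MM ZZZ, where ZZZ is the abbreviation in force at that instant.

Query: 2024-04-05 12:10 UTC
Rule 2/3 (NAE, +12:00): 2024-03-03 09:03 UTC ≤ query < 2024-06-28 20:22 UTC
12·60 + 10 + 720 = 1450 min
1450 = 1·1440 + 10; 10 = 0·60 + 10 → 00:10, 2024-04-05 + 1 day = 2024-04-06
→ 2024-04-06 00:10 NAE

2024-04-06 00:10 NAE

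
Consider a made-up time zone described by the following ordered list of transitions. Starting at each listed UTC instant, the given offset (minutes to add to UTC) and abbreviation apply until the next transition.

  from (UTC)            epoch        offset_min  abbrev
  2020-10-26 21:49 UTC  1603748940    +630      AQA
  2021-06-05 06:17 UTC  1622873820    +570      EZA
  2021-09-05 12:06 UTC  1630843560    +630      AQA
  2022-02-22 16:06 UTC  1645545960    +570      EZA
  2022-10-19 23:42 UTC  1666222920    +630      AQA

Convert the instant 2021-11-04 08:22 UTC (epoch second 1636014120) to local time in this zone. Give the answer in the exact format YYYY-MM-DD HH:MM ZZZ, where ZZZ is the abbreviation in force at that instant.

2021-11-04 18:52 AQA

Query: 2021-11-04 08:22 UTC
Rule 3/5 (AQA, +10:30): 2021-09-05 12:06 UTC ≤ query < 2022-02-22 16:06 UTC
8·60 + 22 + 630 = 1132 min
1132 = 0·1440 + 1132; 1132 = 18·60 + 52 → 18:52, same day
→ 2021-11-04 18:52 AQA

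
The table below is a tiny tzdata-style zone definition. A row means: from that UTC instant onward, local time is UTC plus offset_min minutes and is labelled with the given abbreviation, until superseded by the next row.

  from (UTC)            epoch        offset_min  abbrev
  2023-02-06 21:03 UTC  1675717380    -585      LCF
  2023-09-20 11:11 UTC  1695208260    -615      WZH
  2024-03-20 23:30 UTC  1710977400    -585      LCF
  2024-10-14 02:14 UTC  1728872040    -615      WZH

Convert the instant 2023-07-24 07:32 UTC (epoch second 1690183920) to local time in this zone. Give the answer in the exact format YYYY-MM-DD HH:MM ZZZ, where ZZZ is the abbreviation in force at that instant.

Query: 2023-07-24 07:32 UTC
Rule 1/4 (LCF, -09:45): 2023-02-06 21:03 UTC ≤ query < 2023-09-20 11:11 UTC
7·60 + 32 - 585 = -133 min
-133 = -1·1440 + 1307; 1307 = 21·60 + 47 → 21:47, 2023-07-24 - 1 day = 2023-07-23
→ 2023-07-23 21:47 LCF

2023-07-23 21:47 LCF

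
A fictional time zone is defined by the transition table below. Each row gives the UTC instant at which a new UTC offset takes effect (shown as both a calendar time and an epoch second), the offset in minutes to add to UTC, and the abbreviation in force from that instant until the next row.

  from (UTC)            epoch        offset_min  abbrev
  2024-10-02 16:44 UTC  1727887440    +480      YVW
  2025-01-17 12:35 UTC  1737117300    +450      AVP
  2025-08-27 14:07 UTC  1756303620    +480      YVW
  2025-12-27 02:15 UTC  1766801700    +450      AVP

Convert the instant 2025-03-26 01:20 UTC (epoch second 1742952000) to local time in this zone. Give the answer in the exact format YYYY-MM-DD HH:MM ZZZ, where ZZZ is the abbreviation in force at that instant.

Query: 2025-03-26 01:20 UTC
Rule 2/4 (AVP, +07:30): 2025-01-17 12:35 UTC ≤ query < 2025-08-27 14:07 UTC
1·60 + 20 + 450 = 530 min
530 = 0·1440 + 530; 530 = 8·60 + 50 → 08:50, same day
→ 2025-03-26 08:50 AVP

2025-03-26 08:50 AVP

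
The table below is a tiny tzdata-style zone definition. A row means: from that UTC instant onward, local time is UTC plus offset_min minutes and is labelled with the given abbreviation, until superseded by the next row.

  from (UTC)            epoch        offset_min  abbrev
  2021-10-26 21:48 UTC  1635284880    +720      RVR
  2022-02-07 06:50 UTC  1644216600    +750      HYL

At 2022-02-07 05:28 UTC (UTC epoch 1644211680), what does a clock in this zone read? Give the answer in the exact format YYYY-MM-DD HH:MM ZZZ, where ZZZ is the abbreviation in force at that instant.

Query: 2022-02-07 05:28 UTC
Rule 1/2 (RVR, +12:00): 2021-10-26 21:48 UTC ≤ query < 2022-02-07 06:50 UTC
5·60 + 28 + 720 = 1048 min
1048 = 0·1440 + 1048; 1048 = 17·60 + 28 → 17:28, same day
→ 2022-02-07 17:28 RVR

2022-02-07 17:28 RVR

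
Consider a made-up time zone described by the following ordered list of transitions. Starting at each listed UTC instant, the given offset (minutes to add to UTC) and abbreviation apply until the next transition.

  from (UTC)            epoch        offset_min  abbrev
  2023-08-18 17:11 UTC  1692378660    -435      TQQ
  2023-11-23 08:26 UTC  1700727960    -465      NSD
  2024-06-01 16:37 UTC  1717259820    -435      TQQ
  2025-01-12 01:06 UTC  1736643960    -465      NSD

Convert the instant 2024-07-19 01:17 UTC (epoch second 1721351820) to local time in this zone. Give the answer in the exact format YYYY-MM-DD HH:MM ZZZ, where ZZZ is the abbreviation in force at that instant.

2024-07-18 18:02 TQQ

Query: 2024-07-19 01:17 UTC
Rule 3/4 (TQQ, -07:15): 2024-06-01 16:37 UTC ≤ query < 2025-01-12 01:06 UTC
1·60 + 17 - 435 = -358 min
-358 = -1·1440 + 1082; 1082 = 18·60 + 2 → 18:02, 2024-07-19 - 1 day = 2024-07-18
→ 2024-07-18 18:02 TQQ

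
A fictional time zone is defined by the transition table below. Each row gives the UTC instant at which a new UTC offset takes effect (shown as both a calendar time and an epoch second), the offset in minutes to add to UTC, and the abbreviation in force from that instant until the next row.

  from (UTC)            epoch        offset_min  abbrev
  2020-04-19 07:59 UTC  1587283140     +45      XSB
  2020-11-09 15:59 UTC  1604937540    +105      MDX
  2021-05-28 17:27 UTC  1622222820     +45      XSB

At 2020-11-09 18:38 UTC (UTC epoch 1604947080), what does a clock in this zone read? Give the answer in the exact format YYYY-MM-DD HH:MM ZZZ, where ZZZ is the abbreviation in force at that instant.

Query: 2020-11-09 18:38 UTC
Rule 2/3 (MDX, +01:45): 2020-11-09 15:59 UTC ≤ query < 2021-05-28 17:27 UTC
18·60 + 38 + 105 = 1223 min
1223 = 0·1440 + 1223; 1223 = 20·60 + 23 → 20:23, same day
→ 2020-11-09 20:23 MDX

2020-11-09 20:23 MDX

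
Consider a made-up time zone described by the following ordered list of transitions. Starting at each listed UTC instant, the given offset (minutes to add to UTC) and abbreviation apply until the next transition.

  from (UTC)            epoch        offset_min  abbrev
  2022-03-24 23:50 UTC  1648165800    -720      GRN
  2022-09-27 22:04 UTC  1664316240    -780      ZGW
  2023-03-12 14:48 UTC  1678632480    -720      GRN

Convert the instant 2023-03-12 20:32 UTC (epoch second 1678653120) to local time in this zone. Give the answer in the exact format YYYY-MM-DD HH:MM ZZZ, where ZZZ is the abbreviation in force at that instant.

2023-03-12 08:32 GRN

Query: 2023-03-12 20:32 UTC
Rule 3/3 (GRN, -12:00): 2023-03-12 14:48 UTC ≤ query < +∞
20·60 + 32 - 720 = 512 min
512 = 0·1440 + 512; 512 = 8·60 + 32 → 08:32, same day
→ 2023-03-12 08:32 GRN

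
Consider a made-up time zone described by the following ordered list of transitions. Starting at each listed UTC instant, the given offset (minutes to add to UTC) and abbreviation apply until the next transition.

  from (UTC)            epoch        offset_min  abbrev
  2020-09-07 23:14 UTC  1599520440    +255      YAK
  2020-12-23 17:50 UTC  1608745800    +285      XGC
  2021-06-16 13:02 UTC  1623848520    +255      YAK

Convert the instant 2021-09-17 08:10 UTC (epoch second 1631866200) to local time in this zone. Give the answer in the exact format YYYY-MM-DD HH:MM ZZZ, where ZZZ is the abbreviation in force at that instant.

Query: 2021-09-17 08:10 UTC
Rule 3/3 (YAK, +04:15): 2021-06-16 13:02 UTC ≤ query < +∞
8·60 + 10 + 255 = 745 min
745 = 0·1440 + 745; 745 = 12·60 + 25 → 12:25, same day
→ 2021-09-17 12:25 YAK

2021-09-17 12:25 YAK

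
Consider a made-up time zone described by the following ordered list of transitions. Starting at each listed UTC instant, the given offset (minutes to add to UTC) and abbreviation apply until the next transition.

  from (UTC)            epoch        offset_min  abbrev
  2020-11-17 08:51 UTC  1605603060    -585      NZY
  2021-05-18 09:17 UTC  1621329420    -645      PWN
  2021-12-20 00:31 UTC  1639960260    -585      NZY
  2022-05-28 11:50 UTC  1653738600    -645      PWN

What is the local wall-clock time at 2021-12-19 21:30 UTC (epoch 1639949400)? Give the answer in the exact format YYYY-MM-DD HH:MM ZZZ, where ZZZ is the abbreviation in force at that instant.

2021-12-19 10:45 PWN

Query: 2021-12-19 21:30 UTC
Rule 2/4 (PWN, -10:45): 2021-05-18 09:17 UTC ≤ query < 2021-12-20 00:31 UTC
21·60 + 30 - 645 = 645 min
645 = 0·1440 + 645; 645 = 10·60 + 45 → 10:45, same day
→ 2021-12-19 10:45 PWN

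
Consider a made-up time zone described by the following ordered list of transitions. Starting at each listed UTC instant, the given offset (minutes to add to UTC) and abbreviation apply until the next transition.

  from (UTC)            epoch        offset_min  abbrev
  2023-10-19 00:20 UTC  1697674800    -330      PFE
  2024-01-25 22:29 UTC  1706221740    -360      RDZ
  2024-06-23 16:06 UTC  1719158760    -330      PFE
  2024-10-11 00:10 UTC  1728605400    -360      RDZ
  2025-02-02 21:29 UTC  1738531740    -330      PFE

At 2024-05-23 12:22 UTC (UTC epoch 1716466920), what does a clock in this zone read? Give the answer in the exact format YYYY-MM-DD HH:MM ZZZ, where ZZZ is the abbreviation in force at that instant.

Query: 2024-05-23 12:22 UTC
Rule 2/5 (RDZ, -06:00): 2024-01-25 22:29 UTC ≤ query < 2024-06-23 16:06 UTC
12·60 + 22 - 360 = 382 min
382 = 0·1440 + 382; 382 = 6·60 + 22 → 06:22, same day
→ 2024-05-23 06:22 RDZ

2024-05-23 06:22 RDZ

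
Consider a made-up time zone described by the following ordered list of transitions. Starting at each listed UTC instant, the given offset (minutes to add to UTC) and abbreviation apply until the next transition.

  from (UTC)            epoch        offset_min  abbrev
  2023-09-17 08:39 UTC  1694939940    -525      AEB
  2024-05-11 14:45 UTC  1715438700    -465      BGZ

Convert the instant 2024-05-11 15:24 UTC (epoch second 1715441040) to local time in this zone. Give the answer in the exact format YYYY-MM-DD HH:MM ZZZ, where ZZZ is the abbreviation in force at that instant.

2024-05-11 07:39 BGZ

Query: 2024-05-11 15:24 UTC
Rule 2/2 (BGZ, -07:45): 2024-05-11 14:45 UTC ≤ query < +∞
15·60 + 24 - 465 = 459 min
459 = 0·1440 + 459; 459 = 7·60 + 39 → 07:39, same day
→ 2024-05-11 07:39 BGZ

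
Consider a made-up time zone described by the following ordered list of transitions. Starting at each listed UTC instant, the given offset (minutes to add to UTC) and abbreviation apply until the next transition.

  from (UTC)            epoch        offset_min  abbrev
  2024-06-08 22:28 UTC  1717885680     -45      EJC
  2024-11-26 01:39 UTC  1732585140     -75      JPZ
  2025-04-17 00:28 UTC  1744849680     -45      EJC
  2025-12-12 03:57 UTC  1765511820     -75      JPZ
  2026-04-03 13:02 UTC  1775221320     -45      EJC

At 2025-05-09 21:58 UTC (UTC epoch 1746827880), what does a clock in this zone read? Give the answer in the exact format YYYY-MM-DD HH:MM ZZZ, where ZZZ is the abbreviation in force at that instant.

Query: 2025-05-09 21:58 UTC
Rule 3/5 (EJC, -00:45): 2025-04-17 00:28 UTC ≤ query < 2025-12-12 03:57 UTC
21·60 + 58 - 45 = 1273 min
1273 = 0·1440 + 1273; 1273 = 21·60 + 13 → 21:13, same day
→ 2025-05-09 21:13 EJC

2025-05-09 21:13 EJC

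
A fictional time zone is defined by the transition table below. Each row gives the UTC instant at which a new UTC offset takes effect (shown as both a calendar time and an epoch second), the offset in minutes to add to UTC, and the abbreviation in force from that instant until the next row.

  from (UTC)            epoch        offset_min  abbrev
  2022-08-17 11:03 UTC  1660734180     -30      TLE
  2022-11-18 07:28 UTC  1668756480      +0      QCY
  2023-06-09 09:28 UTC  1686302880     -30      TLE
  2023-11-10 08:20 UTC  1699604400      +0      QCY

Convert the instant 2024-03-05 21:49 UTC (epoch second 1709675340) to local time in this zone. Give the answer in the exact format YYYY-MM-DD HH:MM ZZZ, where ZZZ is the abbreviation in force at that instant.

2024-03-05 21:49 QCY

Query: 2024-03-05 21:49 UTC
Rule 4/4 (QCY, +00:00): 2023-11-10 08:20 UTC ≤ query < +∞
21·60 + 49 + 0 = 1309 min
1309 = 0·1440 + 1309; 1309 = 21·60 + 49 → 21:49, same day
→ 2024-03-05 21:49 QCY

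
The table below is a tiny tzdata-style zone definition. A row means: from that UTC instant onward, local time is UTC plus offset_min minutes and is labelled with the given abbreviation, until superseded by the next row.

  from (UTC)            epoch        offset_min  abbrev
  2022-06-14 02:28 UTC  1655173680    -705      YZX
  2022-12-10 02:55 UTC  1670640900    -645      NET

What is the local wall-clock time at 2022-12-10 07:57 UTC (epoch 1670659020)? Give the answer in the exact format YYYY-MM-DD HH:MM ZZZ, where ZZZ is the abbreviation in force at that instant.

Query: 2022-12-10 07:57 UTC
Rule 2/2 (NET, -10:45): 2022-12-10 02:55 UTC ≤ query < +∞
7·60 + 57 - 645 = -168 min
-168 = -1·1440 + 1272; 1272 = 21·60 + 12 → 21:12, 2022-12-10 - 1 day = 2022-12-09
→ 2022-12-09 21:12 NET

2022-12-09 21:12 NET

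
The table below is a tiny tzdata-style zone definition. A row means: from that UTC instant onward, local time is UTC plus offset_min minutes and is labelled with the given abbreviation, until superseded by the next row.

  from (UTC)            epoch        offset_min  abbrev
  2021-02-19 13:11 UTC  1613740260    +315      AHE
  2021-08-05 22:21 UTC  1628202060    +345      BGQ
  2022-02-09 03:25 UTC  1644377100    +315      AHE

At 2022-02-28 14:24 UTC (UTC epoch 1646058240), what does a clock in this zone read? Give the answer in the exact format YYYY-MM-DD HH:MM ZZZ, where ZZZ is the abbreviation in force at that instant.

2022-02-28 19:39 AHE

Query: 2022-02-28 14:24 UTC
Rule 3/3 (AHE, +05:15): 2022-02-09 03:25 UTC ≤ query < +∞
14·60 + 24 + 315 = 1179 min
1179 = 0·1440 + 1179; 1179 = 19·60 + 39 → 19:39, same day
→ 2022-02-28 19:39 AHE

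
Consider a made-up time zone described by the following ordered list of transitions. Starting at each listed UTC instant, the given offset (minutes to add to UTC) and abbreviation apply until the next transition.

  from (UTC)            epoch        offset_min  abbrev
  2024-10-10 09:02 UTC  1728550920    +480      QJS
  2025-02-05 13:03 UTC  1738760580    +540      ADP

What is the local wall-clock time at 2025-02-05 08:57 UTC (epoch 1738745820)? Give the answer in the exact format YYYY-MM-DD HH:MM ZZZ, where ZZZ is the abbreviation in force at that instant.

2025-02-05 16:57 QJS

Query: 2025-02-05 08:57 UTC
Rule 1/2 (QJS, +08:00): 2024-10-10 09:02 UTC ≤ query < 2025-02-05 13:03 UTC
8·60 + 57 + 480 = 1017 min
1017 = 0·1440 + 1017; 1017 = 16·60 + 57 → 16:57, same day
→ 2025-02-05 16:57 QJS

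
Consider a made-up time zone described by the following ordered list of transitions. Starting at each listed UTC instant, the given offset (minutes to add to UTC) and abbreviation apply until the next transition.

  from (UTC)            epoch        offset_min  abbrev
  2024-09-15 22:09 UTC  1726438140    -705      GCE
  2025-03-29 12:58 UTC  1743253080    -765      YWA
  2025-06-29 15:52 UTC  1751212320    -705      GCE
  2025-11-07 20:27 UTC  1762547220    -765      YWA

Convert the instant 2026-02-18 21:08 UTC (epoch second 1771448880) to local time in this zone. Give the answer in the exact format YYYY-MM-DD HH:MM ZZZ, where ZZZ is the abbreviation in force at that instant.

Query: 2026-02-18 21:08 UTC
Rule 4/4 (YWA, -12:45): 2025-11-07 20:27 UTC ≤ query < +∞
21·60 + 8 - 765 = 503 min
503 = 0·1440 + 503; 503 = 8·60 + 23 → 08:23, same day
→ 2026-02-18 08:23 YWA

2026-02-18 08:23 YWA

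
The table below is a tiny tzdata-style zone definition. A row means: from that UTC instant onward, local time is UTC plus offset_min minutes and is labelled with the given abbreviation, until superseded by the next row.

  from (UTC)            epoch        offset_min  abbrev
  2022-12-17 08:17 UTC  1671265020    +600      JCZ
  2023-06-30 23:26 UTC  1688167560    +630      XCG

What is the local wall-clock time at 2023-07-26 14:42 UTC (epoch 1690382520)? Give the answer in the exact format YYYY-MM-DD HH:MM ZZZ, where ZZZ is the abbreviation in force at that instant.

2023-07-27 01:12 XCG

Query: 2023-07-26 14:42 UTC
Rule 2/2 (XCG, +10:30): 2023-06-30 23:26 UTC ≤ query < +∞
14·60 + 42 + 630 = 1512 min
1512 = 1·1440 + 72; 72 = 1·60 + 12 → 01:12, 2023-07-26 + 1 day = 2023-07-27
→ 2023-07-27 01:12 XCG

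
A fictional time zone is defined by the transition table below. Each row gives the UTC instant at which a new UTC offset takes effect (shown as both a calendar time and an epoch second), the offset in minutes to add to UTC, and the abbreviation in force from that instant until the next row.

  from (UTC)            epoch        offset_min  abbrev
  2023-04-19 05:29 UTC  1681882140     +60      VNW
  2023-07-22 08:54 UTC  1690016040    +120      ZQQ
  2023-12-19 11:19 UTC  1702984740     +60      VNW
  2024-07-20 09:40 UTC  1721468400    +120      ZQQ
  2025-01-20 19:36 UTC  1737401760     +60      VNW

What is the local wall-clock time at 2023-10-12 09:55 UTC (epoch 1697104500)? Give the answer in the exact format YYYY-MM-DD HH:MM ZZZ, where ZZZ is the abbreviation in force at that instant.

Query: 2023-10-12 09:55 UTC
Rule 2/5 (ZQQ, +02:00): 2023-07-22 08:54 UTC ≤ query < 2023-12-19 11:19 UTC
9·60 + 55 + 120 = 715 min
715 = 0·1440 + 715; 715 = 11·60 + 55 → 11:55, same day
→ 2023-10-12 11:55 ZQQ

2023-10-12 11:55 ZQQ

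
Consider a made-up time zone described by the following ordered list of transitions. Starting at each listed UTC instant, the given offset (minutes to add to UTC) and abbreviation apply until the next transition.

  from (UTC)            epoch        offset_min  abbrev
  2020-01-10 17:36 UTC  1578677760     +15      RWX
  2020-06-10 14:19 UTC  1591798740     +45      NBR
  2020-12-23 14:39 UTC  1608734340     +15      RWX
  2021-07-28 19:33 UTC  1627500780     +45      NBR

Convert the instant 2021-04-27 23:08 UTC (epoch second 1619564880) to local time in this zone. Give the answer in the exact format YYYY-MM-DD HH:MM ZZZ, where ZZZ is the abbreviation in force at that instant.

2021-04-27 23:23 RWX

Query: 2021-04-27 23:08 UTC
Rule 3/4 (RWX, +00:15): 2020-12-23 14:39 UTC ≤ query < 2021-07-28 19:33 UTC
23·60 + 8 + 15 = 1403 min
1403 = 0·1440 + 1403; 1403 = 23·60 + 23 → 23:23, same day
→ 2021-04-27 23:23 RWX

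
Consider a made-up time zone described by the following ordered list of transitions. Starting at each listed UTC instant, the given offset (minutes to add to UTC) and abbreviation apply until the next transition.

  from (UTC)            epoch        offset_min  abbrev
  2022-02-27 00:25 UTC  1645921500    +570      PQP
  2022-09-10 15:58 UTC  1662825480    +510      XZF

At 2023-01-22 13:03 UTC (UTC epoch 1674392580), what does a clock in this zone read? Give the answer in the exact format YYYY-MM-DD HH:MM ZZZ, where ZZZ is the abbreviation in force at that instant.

2023-01-22 21:33 XZF

Query: 2023-01-22 13:03 UTC
Rule 2/2 (XZF, +08:30): 2022-09-10 15:58 UTC ≤ query < +∞
13·60 + 3 + 510 = 1293 min
1293 = 0·1440 + 1293; 1293 = 21·60 + 33 → 21:33, same day
→ 2023-01-22 21:33 XZF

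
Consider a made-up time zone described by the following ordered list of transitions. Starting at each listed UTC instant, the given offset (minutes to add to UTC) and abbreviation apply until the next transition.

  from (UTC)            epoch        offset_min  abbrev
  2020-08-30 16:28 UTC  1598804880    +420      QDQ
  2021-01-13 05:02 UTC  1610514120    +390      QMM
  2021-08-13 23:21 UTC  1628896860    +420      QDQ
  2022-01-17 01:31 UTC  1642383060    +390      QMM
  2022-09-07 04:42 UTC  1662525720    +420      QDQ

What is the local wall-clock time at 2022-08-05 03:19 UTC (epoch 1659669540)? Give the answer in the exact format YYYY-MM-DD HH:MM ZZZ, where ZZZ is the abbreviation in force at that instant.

2022-08-05 09:49 QMM

Query: 2022-08-05 03:19 UTC
Rule 4/5 (QMM, +06:30): 2022-01-17 01:31 UTC ≤ query < 2022-09-07 04:42 UTC
3·60 + 19 + 390 = 589 min
589 = 0·1440 + 589; 589 = 9·60 + 49 → 09:49, same day
→ 2022-08-05 09:49 QMM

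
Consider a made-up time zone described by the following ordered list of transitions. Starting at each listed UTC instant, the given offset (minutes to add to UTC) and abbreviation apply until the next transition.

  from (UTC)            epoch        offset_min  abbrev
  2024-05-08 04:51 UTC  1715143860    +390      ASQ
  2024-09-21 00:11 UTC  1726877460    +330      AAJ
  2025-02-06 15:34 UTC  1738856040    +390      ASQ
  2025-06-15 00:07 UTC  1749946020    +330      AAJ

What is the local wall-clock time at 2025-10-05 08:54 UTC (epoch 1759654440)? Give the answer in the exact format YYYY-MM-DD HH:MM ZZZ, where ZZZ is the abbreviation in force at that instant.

Query: 2025-10-05 08:54 UTC
Rule 4/4 (AAJ, +05:30): 2025-06-15 00:07 UTC ≤ query < +∞
8·60 + 54 + 330 = 864 min
864 = 0·1440 + 864; 864 = 14·60 + 24 → 14:24, same day
→ 2025-10-05 14:24 AAJ

2025-10-05 14:24 AAJ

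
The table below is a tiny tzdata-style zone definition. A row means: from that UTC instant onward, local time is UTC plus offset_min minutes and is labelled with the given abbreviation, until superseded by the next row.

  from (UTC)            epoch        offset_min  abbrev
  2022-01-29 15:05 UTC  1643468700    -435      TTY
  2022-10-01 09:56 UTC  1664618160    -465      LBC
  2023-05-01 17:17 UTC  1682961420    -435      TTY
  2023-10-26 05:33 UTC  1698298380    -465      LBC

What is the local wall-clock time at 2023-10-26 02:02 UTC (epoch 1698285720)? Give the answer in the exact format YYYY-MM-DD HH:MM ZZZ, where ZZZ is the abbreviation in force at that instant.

2023-10-25 18:47 TTY

Query: 2023-10-26 02:02 UTC
Rule 3/4 (TTY, -07:15): 2023-05-01 17:17 UTC ≤ query < 2023-10-26 05:33 UTC
2·60 + 2 - 435 = -313 min
-313 = -1·1440 + 1127; 1127 = 18·60 + 47 → 18:47, 2023-10-26 - 1 day = 2023-10-25
→ 2023-10-25 18:47 TTY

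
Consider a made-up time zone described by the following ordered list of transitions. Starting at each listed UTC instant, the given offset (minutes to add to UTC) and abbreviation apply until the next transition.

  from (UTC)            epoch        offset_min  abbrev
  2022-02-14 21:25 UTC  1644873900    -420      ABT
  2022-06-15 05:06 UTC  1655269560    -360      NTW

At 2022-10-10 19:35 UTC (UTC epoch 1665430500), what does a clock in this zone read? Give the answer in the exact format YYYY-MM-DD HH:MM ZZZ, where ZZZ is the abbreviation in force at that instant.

2022-10-10 13:35 NTW

Query: 2022-10-10 19:35 UTC
Rule 2/2 (NTW, -06:00): 2022-06-15 05:06 UTC ≤ query < +∞
19·60 + 35 - 360 = 815 min
815 = 0·1440 + 815; 815 = 13·60 + 35 → 13:35, same day
→ 2022-10-10 13:35 NTW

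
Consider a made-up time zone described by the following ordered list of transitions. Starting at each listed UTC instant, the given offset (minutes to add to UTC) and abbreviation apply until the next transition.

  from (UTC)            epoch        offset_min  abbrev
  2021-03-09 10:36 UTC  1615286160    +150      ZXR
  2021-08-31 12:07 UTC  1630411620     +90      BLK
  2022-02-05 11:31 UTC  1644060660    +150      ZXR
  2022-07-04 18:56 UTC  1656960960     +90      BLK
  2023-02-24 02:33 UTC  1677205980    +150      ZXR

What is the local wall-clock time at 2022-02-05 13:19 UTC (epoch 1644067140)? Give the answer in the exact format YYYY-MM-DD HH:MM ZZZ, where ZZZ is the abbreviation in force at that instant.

2022-02-05 15:49 ZXR

Query: 2022-02-05 13:19 UTC
Rule 3/5 (ZXR, +02:30): 2022-02-05 11:31 UTC ≤ query < 2022-07-04 18:56 UTC
13·60 + 19 + 150 = 949 min
949 = 0·1440 + 949; 949 = 15·60 + 49 → 15:49, same day
→ 2022-02-05 15:49 ZXR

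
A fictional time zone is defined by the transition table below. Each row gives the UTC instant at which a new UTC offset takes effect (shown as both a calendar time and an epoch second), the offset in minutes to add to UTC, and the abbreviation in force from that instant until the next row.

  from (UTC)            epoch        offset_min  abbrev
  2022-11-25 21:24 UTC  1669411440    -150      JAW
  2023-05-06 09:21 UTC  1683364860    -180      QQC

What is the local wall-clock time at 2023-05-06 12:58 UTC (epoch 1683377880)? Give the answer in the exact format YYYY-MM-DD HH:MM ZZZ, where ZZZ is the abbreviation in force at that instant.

2023-05-06 09:58 QQC

Query: 2023-05-06 12:58 UTC
Rule 2/2 (QQC, -03:00): 2023-05-06 09:21 UTC ≤ query < +∞
12·60 + 58 - 180 = 598 min
598 = 0·1440 + 598; 598 = 9·60 + 58 → 09:58, same day
→ 2023-05-06 09:58 QQC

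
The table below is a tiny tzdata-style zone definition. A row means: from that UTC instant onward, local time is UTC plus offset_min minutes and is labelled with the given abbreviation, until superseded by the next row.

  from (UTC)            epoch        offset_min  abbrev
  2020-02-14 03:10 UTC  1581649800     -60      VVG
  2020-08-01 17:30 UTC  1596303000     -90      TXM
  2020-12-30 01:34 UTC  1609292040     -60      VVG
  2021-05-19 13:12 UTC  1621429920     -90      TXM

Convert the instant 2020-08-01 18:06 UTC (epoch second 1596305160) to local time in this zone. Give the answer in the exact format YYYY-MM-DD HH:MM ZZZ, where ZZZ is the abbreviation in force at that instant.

2020-08-01 16:36 TXM

Query: 2020-08-01 18:06 UTC
Rule 2/4 (TXM, -01:30): 2020-08-01 17:30 UTC ≤ query < 2020-12-30 01:34 UTC
18·60 + 6 - 90 = 996 min
996 = 0·1440 + 996; 996 = 16·60 + 36 → 16:36, same day
→ 2020-08-01 16:36 TXM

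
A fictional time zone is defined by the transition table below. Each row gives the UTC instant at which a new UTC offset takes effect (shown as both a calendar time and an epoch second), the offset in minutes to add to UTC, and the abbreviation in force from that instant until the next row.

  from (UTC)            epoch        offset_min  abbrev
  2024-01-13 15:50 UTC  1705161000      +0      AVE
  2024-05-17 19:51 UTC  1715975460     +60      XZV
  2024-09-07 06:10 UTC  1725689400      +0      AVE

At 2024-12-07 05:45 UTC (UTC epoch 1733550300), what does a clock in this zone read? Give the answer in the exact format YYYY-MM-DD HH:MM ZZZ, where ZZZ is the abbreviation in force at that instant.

Query: 2024-12-07 05:45 UTC
Rule 3/3 (AVE, +00:00): 2024-09-07 06:10 UTC ≤ query < +∞
5·60 + 45 + 0 = 345 min
345 = 0·1440 + 345; 345 = 5·60 + 45 → 05:45, same day
→ 2024-12-07 05:45 AVE

2024-12-07 05:45 AVE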